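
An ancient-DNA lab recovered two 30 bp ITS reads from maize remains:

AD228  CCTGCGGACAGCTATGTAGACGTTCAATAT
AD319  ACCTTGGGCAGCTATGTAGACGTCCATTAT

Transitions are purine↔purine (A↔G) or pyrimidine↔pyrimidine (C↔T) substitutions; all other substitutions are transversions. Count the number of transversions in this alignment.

The sequences differ at positions 1 (C/A, transversion), 3 (T/C, transition), 4 (G/T, transversion), 5 (C/T, transition), 8 (A/G, transition), 24 (T/C, transition), 27 (A/T, transversion).
Of the 7 differences, 4 transitions and 3 transversions, so the answer is 3.

3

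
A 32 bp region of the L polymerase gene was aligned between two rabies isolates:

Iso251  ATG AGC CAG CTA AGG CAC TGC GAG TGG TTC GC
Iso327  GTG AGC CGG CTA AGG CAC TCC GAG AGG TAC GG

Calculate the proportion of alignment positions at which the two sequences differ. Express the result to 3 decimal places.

Differing sites — 1:A/G; 8:A/G; 20:G/C; 25:T/A; 29:T/A; 32:C/G.
There are 6 differences over 32 sites, so p = 6/32 = 0.188.

0.188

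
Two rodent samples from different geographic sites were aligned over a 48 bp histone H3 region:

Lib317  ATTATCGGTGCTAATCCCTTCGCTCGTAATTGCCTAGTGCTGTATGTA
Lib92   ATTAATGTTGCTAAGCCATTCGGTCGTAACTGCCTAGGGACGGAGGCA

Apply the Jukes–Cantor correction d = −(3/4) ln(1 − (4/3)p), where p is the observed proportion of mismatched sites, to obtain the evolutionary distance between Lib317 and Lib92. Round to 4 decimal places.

Differing sites — 5:T/A; 6:C/T; 8:G/T; 15:T/G; 18:C/A; 23:C/G; 30:T/C; 38:T/G; 40:C/A; 41:T/C; 43:T/G; 45:T/G; 47:T/C.
p = 13/48 = 0.270833.
d = −0.75 · ln(1 − (4/3)·0.270833) = −0.75 · ln(0.638889) = −0.75 · (-0.448025) = 0.3360.

0.3360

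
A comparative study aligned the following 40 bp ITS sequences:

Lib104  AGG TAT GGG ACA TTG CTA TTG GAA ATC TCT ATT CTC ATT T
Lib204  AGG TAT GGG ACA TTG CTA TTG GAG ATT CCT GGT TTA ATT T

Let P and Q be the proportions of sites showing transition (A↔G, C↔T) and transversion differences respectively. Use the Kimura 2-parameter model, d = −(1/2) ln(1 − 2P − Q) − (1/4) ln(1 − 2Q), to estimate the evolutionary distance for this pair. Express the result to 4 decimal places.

Differing sites — 24:A/G (Ti); 27:C/T (Ti); 28:T/C (Ti); 31:A/G (Ti); 32:T/G (Tv); 34:C/T (Ti); 36:C/A (Tv).
Of the 7 differences, 5 transitions and 2 transversions over 40 sites: P = 5/40 = 0.125000, Q = 2/40 = 0.050000.
d = −0.5·ln(0.700000) − 0.25·ln(0.900000) = −0.5·(-0.356675) − 0.25·(-0.105361) = 0.2047.

0.2047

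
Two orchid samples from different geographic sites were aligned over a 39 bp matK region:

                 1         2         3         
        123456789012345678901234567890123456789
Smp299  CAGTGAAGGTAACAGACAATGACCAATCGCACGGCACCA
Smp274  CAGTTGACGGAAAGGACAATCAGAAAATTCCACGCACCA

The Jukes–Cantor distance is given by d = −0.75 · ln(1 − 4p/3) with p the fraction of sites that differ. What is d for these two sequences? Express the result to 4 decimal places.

The sequences differ at positions 5 (G/T), 6 (A/G), 8 (G/C), 10 (T/G), 13 (C/A), 14 (A/G), 21 (G/C), 23 (C/G), 24 (C/A), 27 (T/A), 28 (C/T), 29 (G/T), 31 (A/C), 32 (C/A), 33 (G/C).
p = 15/39 = 0.384615.
d = −0.75 · ln(1 − (4/3)·0.384615) = −0.75 · ln(0.487180) = −0.75 · (-0.719122) = 0.5393.

0.5393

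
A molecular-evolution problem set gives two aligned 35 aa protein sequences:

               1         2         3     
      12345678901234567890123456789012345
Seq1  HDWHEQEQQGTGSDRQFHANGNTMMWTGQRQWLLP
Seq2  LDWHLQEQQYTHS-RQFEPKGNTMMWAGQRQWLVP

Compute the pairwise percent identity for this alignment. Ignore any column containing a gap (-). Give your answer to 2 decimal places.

73.53%

Excluding the 1 gap column leaves 34 comparable sites.
Mismatches occur at site 1 (H→L), site 5 (E→L), site 10 (G→Y), site 12 (G→H), site 18 (H→E), site 19 (A→P), site 20 (N→K), site 27 (T→A), site 34 (L→V).
25 of the 34 comparable sites match, so the percent identity is 25/34 × 100 = 73.53%.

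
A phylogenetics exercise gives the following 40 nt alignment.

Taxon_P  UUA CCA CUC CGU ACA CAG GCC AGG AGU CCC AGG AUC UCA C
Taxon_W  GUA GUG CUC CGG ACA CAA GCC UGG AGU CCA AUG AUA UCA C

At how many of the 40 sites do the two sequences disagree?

The sequences differ at positions 1 (U/G), 4 (C/G), 5 (C/U), 6 (A/G), 12 (U/G), 18 (G/A), 22 (A/U), 30 (C/A), 32 (G/U), 36 (C/A).
That gives 10 mismatches out of 40 aligned sites, so the Hamming distance is 10.

10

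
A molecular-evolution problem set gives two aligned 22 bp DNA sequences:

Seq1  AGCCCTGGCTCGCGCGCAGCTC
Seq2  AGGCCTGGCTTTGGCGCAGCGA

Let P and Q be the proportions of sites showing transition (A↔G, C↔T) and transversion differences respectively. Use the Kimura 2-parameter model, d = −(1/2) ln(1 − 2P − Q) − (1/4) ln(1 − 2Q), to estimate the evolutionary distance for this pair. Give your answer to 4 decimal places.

0.3430

Mismatches occur at site 3 (C→G, transversion), site 11 (C→T, transition), site 12 (G→T, transversion), site 13 (C→G, transversion), site 21 (T→G, transversion), site 22 (C→A, transversion).
Of the 6 differences, 1 transition and 5 transversions over 22 sites: P = 1/22 = 0.045455, Q = 5/22 = 0.227273.
d = −0.5·ln(0.681817) − 0.25·ln(0.545454) = −0.5·(-0.382994) − 0.25·(-0.606137) = 0.3430.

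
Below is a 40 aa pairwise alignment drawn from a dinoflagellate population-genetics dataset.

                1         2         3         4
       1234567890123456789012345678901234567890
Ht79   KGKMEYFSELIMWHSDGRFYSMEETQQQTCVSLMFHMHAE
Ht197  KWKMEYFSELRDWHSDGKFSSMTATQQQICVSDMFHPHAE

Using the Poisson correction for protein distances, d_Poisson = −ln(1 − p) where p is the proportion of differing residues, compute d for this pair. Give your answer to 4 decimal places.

0.2877

Differing sites — 2:G/W; 11:I/R; 12:M/D; 18:R/K; 20:Y/S; 23:E/T; 24:E/A; 29:T/I; 33:L/D; 37:M/P.
p = 10/40 = 0.250000.
d = −ln(1 − 0.250000) = −ln(0.750000) = 0.2877.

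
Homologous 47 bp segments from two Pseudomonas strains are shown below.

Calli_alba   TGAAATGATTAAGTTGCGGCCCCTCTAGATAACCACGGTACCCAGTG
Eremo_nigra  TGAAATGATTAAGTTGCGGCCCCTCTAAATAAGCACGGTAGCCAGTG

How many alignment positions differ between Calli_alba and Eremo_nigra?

3

Mismatches occur at site 28 (G/A), site 33 (C/G), site 41 (C/G).
That gives 3 mismatches out of 47 aligned sites, so the Hamming distance is 3.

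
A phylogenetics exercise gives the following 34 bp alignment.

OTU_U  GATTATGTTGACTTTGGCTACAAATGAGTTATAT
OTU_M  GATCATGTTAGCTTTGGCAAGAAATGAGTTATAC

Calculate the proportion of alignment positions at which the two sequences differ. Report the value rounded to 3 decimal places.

0.176

The sequences differ at positions 4 (T/C), 10 (G/A), 11 (A/G), 19 (T/A), 21 (C/G), 34 (T/C).
There are 6 differences over 34 sites, so p = 6/34 = 0.176.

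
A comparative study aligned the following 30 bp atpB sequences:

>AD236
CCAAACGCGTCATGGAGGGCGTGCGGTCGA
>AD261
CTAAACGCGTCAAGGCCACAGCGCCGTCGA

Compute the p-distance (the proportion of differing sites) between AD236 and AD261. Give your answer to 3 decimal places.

0.300

The sequences differ at positions 2 (C/T), 13 (T/A), 16 (A/C), 17 (G/C), 18 (G/A), 19 (G/C), 20 (C/A), 22 (T/C), 25 (G/C).
There are 9 differences over 30 sites, so p = 9/30 = 0.300.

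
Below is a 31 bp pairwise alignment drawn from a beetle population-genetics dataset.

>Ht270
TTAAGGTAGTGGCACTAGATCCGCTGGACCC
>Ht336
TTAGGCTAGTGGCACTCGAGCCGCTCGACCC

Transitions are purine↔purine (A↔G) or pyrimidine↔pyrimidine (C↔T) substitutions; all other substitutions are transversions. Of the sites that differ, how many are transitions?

Mismatches occur at site 4 (A/G, transition), site 6 (G/C, transversion), site 17 (A/C, transversion), site 20 (T/G, transversion), site 26 (G/C, transversion).
Of the 5 differences, 1 transition and 4 transversions, so the answer is 1.

1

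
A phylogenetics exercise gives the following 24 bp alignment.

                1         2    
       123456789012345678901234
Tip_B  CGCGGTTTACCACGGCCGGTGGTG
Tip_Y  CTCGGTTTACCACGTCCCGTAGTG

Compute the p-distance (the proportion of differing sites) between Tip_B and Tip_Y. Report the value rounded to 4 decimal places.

0.1667

Mismatches occur at site 2 (G↔T), site 15 (G↔T), site 18 (G↔C), site 21 (G↔A).
There are 4 differences over 24 sites, so p = 4/24 = 0.1667.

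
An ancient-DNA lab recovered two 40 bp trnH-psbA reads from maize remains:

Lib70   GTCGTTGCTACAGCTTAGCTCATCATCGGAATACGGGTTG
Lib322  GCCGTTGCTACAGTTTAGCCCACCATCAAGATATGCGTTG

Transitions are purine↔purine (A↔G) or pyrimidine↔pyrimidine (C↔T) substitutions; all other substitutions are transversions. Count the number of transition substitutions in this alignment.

8

Differing sites — 2:T/C (Ti); 14:C/T (Ti); 20:T/C (Ti); 23:T/C (Ti); 28:G/A (Ti); 29:G/A (Ti); 30:A/G (Ti); 34:C/T (Ti); 36:G/C (Tv).
Of the 9 differences, 8 transitions and 1 transversion, so the answer is 8.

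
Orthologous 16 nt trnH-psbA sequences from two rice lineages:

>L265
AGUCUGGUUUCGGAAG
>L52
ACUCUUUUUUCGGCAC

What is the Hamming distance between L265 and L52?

5

The sequences differ at positions 2 (G/C), 6 (G/U), 7 (G/U), 14 (A/C), 16 (G/C).
That gives 5 mismatches out of 16 aligned sites, so the Hamming distance is 5.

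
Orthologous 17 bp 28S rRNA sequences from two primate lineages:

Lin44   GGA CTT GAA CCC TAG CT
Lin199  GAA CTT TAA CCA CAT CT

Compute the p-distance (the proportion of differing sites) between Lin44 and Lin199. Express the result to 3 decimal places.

0.294

The sequences differ at positions 2 (G/A), 7 (G/T), 12 (C/A), 13 (T/C), 15 (G/T).
There are 5 differences over 17 sites, so p = 5/17 = 0.294.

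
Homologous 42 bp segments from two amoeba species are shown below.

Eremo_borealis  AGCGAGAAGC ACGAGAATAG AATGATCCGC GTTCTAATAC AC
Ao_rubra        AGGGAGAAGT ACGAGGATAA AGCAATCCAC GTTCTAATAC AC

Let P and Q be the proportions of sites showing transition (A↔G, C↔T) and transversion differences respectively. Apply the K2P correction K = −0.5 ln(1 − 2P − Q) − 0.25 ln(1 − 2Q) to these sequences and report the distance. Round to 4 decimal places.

0.2331

Mismatches occur at site 3 (C↔G, transversion), site 10 (C↔T, transition), site 16 (A↔G, transition), site 20 (G↔A, transition), site 22 (A↔G, transition), site 23 (T↔C, transition), site 24 (G↔A, transition), site 29 (G↔A, transition).
Of the 8 differences, 7 transitions and 1 transversion over 42 sites: P = 7/42 = 0.166667, Q = 1/42 = 0.023810.
d = −0.5·ln(0.642856) − 0.25·ln(0.952380) = −0.5·(-0.441835) − 0.25·(-0.048791) = 0.2331.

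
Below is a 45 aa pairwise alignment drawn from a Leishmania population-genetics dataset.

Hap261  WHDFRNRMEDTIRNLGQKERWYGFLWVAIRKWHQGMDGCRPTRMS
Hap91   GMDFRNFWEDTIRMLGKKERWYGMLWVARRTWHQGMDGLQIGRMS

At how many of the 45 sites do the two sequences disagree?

13

Mismatches occur at site 1 (W→G), site 2 (H→M), site 7 (R→F), site 8 (M→W), site 14 (N→M), site 17 (Q→K), site 24 (F→M), site 29 (I→R), site 31 (K→T), site 39 (C→L), site 40 (R→Q), site 41 (P→I), site 42 (T→G).
That gives 13 mismatches out of 45 aligned sites, so the Hamming distance is 13.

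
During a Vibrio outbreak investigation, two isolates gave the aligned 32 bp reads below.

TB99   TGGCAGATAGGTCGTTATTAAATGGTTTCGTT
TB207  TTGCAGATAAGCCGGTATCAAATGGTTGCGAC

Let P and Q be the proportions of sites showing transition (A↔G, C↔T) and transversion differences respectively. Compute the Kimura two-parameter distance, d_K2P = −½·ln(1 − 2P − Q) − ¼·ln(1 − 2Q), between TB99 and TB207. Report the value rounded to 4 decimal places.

0.3069

Differing sites — 2:G/T (Tv); 10:G/A (Ti); 12:T/C (Ti); 15:T/G (Tv); 19:T/C (Ti); 28:T/G (Tv); 31:T/A (Tv); 32:T/C (Ti).
Of the 8 differences, 4 transitions and 4 transversions over 32 sites: P = 4/32 = 0.125000, Q = 4/32 = 0.125000.
d = −0.5·ln(0.625000) − 0.25·ln(0.750000) = −0.5·(-0.470004) − 0.25·(-0.287682) = 0.3069.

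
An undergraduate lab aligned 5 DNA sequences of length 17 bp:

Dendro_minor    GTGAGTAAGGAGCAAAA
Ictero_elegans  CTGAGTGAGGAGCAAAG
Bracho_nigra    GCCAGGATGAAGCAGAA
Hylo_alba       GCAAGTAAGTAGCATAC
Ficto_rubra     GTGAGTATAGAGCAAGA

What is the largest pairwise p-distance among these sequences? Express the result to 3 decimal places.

0.529

Pairwise Hamming distances:
  Dendro_minor vs Ictero_elegans: 3
  Dendro_minor vs Bracho_nigra: 6
  Dendro_minor vs Hylo_alba: 5
  Dendro_minor vs Ficto_rubra: 3
  Ictero_elegans vs Bracho_nigra: 9
  Ictero_elegans vs Hylo_alba: 7
  Ictero_elegans vs Ficto_rubra: 6
  Bracho_nigra vs Hylo_alba: 6
  Bracho_nigra vs Ficto_rubra: 7
  Hylo_alba vs Ficto_rubra: 8
The largest is 9 mismatches, between Ictero_elegans and Bracho_nigra; p = 9/17 = 0.529.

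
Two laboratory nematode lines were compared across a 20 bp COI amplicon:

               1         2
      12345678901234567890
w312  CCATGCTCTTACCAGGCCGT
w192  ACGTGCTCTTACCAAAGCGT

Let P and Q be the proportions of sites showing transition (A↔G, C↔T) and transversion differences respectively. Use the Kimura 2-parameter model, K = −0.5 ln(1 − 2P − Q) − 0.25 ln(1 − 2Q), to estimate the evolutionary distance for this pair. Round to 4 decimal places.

0.3112

The sequences differ at positions 1 (C/A, transversion), 3 (A/G, transition), 15 (G/A, transition), 16 (G/A, transition), 17 (C/G, transversion).
Of the 5 differences, 3 transitions and 2 transversions over 20 sites: P = 3/20 = 0.150000, Q = 2/20 = 0.100000.
d = −0.5·ln(0.600000) − 0.25·ln(0.800000) = −0.5·(-0.510826) − 0.25·(-0.223144) = 0.3112.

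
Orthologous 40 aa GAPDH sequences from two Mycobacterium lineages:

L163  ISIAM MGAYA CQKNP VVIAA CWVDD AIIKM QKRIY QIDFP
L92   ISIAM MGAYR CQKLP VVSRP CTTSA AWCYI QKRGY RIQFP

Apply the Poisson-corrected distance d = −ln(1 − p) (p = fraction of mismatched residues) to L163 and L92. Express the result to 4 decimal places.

Mismatches occur at site 10 (A↔R), site 14 (N↔L), site 18 (I↔S), site 19 (A↔R), site 20 (A↔P), site 22 (W↔T), site 23 (V↔T), site 24 (D↔S), site 25 (D↔A), site 27 (I↔W), site 28 (I↔C), site 29 (K↔Y), site 30 (M↔I), site 34 (I↔G), site 36 (Q↔R), site 38 (D↔Q).
p = 16/40 = 0.400000.
d = −ln(1 − 0.400000) = −ln(0.600000) = 0.5108.

0.5108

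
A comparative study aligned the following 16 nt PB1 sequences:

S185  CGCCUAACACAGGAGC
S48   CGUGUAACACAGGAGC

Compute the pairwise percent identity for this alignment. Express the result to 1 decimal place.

The sequences differ at positions 3 (C/U), 4 (C/G).
14 of the 16 sites match, so the percent identity is 14/16 × 100 = 87.5%.

87.5%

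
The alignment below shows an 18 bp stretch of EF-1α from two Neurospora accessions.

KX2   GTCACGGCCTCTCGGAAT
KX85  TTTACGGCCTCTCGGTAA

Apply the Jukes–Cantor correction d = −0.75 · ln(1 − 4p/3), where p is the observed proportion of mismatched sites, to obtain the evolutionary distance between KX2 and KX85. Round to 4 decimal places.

The sequences differ at positions 1 (G/T), 3 (C/T), 16 (A/T), 18 (T/A).
p = 4/18 = 0.222222.
d = −0.75 · ln(1 − (4/3)·0.222222) = −0.75 · ln(0.703704) = −0.75 · (-0.351397) = 0.2635.

0.2635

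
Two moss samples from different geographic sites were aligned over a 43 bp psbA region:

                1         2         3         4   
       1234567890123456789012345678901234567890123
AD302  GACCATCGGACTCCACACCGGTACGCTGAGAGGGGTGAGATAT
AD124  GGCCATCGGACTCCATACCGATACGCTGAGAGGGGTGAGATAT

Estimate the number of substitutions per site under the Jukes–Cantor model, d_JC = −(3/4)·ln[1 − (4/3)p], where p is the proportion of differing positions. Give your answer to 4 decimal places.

0.0732

The sequences differ at positions 2 (A/G), 16 (C/T), 21 (G/A).
p = 3/43 = 0.069767.
d = −0.75 · ln(1 − (4/3)·0.069767) = −0.75 · ln(0.906977) = −0.75 · (-0.097638) = 0.0732.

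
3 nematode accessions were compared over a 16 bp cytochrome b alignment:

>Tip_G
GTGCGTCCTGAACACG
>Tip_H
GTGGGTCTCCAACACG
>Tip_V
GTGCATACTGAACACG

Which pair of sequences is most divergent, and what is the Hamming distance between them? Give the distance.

Pairwise Hamming distances:
  Tip_G vs Tip_H: 4
  Tip_G vs Tip_V: 2
  Tip_H vs Tip_V: 6
The largest is 6, between Tip_H and Tip_V.

6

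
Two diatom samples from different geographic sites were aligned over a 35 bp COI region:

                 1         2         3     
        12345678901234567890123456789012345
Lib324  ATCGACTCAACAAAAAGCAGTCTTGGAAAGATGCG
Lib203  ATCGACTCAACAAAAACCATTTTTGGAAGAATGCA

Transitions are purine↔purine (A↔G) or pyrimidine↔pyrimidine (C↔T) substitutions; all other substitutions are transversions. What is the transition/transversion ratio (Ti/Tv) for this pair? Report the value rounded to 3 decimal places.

Mismatches occur at site 17 (G→C, transversion), site 20 (G→T, transversion), site 22 (C→T, transition), site 29 (A→G, transition), site 30 (G→A, transition), site 35 (G→A, transition).
Of the 6 differences, 4 transitions and 2 transversions, so Ti/Tv = 4/2 = 2.000.

2.000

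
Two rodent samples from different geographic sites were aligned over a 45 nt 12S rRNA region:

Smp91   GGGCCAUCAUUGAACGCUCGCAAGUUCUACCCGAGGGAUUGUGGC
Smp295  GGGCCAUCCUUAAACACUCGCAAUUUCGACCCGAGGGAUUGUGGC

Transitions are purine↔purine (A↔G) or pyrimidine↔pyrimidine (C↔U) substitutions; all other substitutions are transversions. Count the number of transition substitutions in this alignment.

2

The sequences differ at positions 9 (A/C, transversion), 12 (G/A, transition), 16 (G/A, transition), 24 (G/U, transversion), 28 (U/G, transversion).
Of the 5 differences, 2 transitions and 3 transversions, so the answer is 2.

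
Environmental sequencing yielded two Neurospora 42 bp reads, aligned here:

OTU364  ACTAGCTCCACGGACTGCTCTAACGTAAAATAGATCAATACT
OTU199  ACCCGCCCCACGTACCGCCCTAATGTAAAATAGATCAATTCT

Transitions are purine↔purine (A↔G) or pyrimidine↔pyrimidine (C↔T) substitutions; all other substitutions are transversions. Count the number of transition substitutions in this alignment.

5

Differing sites — 3:T/C (Ti); 4:A/C (Tv); 7:T/C (Ti); 13:G/T (Tv); 16:T/C (Ti); 19:T/C (Ti); 24:C/T (Ti); 40:A/T (Tv).
Of the 8 differences, 5 transitions and 3 transversions, so the answer is 5.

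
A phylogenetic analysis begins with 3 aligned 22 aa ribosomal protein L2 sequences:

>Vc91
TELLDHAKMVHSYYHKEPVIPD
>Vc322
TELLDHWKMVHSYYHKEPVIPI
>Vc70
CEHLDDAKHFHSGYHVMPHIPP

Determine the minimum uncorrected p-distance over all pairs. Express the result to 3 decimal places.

0.091

Pairwise Hamming distances:
  Vc91 vs Vc322: 2
  Vc91 vs Vc70: 10
  Vc322 vs Vc70: 11
The smallest is 2 mismatches, between Vc91 and Vc322; p = 2/22 = 0.091.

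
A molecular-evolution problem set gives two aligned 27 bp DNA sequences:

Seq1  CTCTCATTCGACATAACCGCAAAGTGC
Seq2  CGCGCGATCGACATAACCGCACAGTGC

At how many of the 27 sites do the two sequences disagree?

5

Mismatches occur at site 2 (T↔G), site 4 (T↔G), site 6 (A↔G), site 7 (T↔A), site 22 (A↔C).
That gives 5 mismatches out of 27 aligned sites, so the Hamming distance is 5.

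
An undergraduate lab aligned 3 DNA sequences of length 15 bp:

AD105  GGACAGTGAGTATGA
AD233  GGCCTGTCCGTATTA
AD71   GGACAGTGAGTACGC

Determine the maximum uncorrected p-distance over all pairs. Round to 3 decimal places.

Pairwise Hamming distances:
  AD105 vs AD233: 5
  AD105 vs AD71: 2
  AD233 vs AD71: 7
The largest is 7 mismatches, between AD233 and AD71; p = 7/15 = 0.467.

0.467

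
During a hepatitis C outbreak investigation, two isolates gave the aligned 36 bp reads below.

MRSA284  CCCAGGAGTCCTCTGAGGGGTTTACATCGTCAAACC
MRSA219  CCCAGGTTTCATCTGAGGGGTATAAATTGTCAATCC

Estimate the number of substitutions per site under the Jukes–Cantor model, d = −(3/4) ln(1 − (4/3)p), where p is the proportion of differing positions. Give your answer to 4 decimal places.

0.2251

The sequences differ at positions 7 (A/T), 8 (G/T), 11 (C/A), 22 (T/A), 25 (C/A), 28 (C/T), 34 (A/T).
p = 7/36 = 0.194444.
d = −0.75 · ln(1 − (4/3)·0.194444) = −0.75 · ln(0.740741) = −0.75 · (-0.300104) = 0.2251.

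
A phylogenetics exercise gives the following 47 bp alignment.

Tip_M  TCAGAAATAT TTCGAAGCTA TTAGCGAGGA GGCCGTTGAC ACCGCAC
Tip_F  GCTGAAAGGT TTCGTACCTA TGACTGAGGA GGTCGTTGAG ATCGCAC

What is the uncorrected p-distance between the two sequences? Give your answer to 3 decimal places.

The sequences differ at positions 1 (T/G), 3 (A/T), 8 (T/G), 9 (A/G), 15 (A/T), 17 (G/C), 22 (T/G), 24 (G/C), 25 (C/T), 33 (C/T), 40 (C/G), 42 (C/T).
There are 12 differences over 47 sites, so p = 12/47 = 0.255.

0.255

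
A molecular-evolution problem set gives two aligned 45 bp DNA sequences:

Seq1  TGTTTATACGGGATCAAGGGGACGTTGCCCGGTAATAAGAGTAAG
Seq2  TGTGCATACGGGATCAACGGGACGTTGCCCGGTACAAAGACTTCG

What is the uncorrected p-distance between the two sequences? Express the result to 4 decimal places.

0.1778

Mismatches occur at site 4 (T/G), site 5 (T/C), site 18 (G/C), site 35 (A/C), site 36 (T/A), site 41 (G/C), site 43 (A/T), site 44 (A/C).
There are 8 differences over 45 sites, so p = 8/45 = 0.1778.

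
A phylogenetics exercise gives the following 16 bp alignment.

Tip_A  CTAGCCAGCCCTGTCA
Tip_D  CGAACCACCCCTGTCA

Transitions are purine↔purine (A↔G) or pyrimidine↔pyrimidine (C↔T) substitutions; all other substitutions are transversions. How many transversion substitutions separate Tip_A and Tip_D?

2

The sequences differ at positions 2 (T/G, transversion), 4 (G/A, transition), 8 (G/C, transversion).
Of the 3 differences, 1 transition and 2 transversions, so the answer is 2.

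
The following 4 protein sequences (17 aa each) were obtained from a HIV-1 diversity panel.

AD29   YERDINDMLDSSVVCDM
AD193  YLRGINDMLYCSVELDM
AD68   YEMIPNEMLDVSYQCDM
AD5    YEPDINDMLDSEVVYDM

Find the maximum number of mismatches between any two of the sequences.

10

Pairwise Hamming distances:
  AD29 vs AD193: 6
  AD29 vs AD68: 7
  AD29 vs AD5: 3
  AD193 vs AD68: 10
  AD193 vs AD5: 8
  AD68 vs AD5: 9
The largest is 10, between AD193 and AD68.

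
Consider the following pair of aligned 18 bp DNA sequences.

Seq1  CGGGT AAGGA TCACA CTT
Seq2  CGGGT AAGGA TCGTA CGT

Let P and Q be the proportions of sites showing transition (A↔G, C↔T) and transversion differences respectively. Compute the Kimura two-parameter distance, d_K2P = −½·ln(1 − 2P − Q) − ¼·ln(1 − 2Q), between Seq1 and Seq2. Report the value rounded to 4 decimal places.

Mismatches occur at site 13 (A/G, transition), site 14 (C/T, transition), site 17 (T/G, transversion).
Of the 3 differences, 2 transitions and 1 transversion over 18 sites: P = 2/18 = 0.111111, Q = 1/18 = 0.055556.
d = −0.5·ln(0.722222) − 0.25·ln(0.888888) = −0.5·(-0.325423) − 0.25·(-0.117784) = 0.1922.

0.1922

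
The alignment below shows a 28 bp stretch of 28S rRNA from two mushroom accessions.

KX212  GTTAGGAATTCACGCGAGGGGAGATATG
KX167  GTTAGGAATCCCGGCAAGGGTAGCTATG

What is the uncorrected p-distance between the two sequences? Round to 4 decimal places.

0.2143

Mismatches occur at site 10 (T/C), site 12 (A/C), site 13 (C/G), site 16 (G/A), site 21 (G/T), site 24 (A/C).
There are 6 differences over 28 sites, so p = 6/28 = 0.2143.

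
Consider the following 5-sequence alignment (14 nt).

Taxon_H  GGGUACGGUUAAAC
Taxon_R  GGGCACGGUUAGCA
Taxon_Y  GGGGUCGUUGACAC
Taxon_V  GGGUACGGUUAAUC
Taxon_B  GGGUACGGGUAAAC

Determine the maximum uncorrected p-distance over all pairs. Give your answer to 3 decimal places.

Pairwise Hamming distances:
  Taxon_H vs Taxon_R: 4
  Taxon_H vs Taxon_Y: 5
  Taxon_H vs Taxon_V: 1
  Taxon_H vs Taxon_B: 1
  Taxon_R vs Taxon_Y: 7
  Taxon_R vs Taxon_V: 4
  Taxon_R vs Taxon_B: 5
  Taxon_Y vs Taxon_V: 6
  Taxon_Y vs Taxon_B: 6
  Taxon_V vs Taxon_B: 2
The largest is 7 mismatches, between Taxon_R and Taxon_Y; p = 7/14 = 0.500.

0.500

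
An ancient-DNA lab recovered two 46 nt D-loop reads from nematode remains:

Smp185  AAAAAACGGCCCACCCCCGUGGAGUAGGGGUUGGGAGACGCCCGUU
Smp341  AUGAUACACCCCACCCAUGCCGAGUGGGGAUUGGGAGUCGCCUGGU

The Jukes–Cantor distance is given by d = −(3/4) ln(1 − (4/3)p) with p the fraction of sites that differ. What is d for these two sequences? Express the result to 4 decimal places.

0.3904

Differing sites — 2:A/U; 3:A/G; 5:A/U; 8:G/A; 9:G/C; 17:C/A; 18:C/U; 20:U/C; 21:G/C; 26:A/G; 30:G/A; 38:A/U; 43:C/U; 45:U/G.
p = 14/46 = 0.304348.
d = −0.75 · ln(1 − (4/3)·0.304348) = −0.75 · ln(0.594203) = −0.75 · (-0.520534) = 0.3904.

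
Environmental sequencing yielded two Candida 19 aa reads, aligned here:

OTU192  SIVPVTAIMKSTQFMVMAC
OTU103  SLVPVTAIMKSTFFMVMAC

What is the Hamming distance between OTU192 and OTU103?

Mismatches occur at site 2 (I/L), site 13 (Q/F).
That gives 2 mismatches out of 19 aligned sites, so the Hamming distance is 2.

2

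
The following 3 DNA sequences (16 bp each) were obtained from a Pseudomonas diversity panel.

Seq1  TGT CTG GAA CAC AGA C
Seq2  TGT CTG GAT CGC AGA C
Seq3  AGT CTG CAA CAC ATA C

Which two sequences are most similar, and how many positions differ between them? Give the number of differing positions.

2

Pairwise Hamming distances:
  Seq1 vs Seq2: 2
  Seq1 vs Seq3: 3
  Seq2 vs Seq3: 5
The smallest is 2, between Seq1 and Seq2.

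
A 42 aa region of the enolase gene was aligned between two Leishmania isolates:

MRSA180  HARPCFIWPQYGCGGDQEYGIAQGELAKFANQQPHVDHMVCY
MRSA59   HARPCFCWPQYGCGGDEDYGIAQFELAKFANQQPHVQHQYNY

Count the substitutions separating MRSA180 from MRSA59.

Mismatches occur at site 7 (I↔C), site 17 (Q↔E), site 18 (E↔D), site 24 (G↔F), site 37 (D↔Q), site 39 (M↔Q), site 40 (V↔Y), site 41 (C↔N).
That gives 8 mismatches out of 42 aligned sites, so the Hamming distance is 8.

8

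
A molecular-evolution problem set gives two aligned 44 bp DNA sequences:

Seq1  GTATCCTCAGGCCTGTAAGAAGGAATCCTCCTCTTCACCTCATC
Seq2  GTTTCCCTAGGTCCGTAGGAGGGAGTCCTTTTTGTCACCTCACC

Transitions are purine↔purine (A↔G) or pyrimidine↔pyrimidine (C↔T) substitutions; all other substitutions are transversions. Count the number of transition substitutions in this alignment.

11

Differing sites — 3:A/T (Tv); 7:T/C (Ti); 8:C/T (Ti); 12:C/T (Ti); 14:T/C (Ti); 18:A/G (Ti); 21:A/G (Ti); 25:A/G (Ti); 30:C/T (Ti); 31:C/T (Ti); 33:C/T (Ti); 34:T/G (Tv); 43:T/C (Ti).
Of the 13 differences, 11 transitions and 2 transversions, so the answer is 11.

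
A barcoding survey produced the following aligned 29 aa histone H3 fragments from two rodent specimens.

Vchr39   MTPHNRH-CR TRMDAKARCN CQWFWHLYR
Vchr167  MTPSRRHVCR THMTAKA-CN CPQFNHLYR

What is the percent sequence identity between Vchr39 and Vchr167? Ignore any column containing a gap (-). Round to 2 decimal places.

74.07%

Excluding the 2 gap columns leaves 27 comparable sites.
Mismatches occur at site 4 (H→S), site 5 (N→R), site 12 (R→H), site 14 (D→T), site 22 (Q→P), site 23 (W→Q), site 25 (W→N).
20 of the 27 comparable sites match, so the percent identity is 20/27 × 100 = 74.07%.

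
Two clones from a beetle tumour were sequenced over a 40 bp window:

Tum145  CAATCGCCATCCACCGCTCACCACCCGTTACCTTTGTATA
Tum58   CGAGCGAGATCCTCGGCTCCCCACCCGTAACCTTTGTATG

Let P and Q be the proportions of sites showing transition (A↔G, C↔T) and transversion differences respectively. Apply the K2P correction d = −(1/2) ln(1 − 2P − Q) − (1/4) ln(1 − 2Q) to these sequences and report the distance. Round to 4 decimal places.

0.2685

The sequences differ at positions 2 (A/G, transition), 4 (T/G, transversion), 7 (C/A, transversion), 8 (C/G, transversion), 13 (A/T, transversion), 15 (C/G, transversion), 20 (A/C, transversion), 29 (T/A, transversion), 40 (A/G, transition).
Of the 9 differences, 2 transitions and 7 transversions over 40 sites: P = 2/40 = 0.050000, Q = 7/40 = 0.175000.
d = −0.5·ln(0.725000) − 0.25·ln(0.650000) = −0.5·(-0.321584) − 0.25·(-0.430783) = 0.2685.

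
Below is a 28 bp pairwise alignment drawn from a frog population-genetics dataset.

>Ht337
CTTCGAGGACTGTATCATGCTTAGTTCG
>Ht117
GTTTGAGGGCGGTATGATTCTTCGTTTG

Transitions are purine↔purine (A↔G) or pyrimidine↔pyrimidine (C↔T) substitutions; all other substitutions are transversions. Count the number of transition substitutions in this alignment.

Mismatches occur at site 1 (C↔G, transversion), site 4 (C↔T, transition), site 9 (A↔G, transition), site 11 (T↔G, transversion), site 16 (C↔G, transversion), site 19 (G↔T, transversion), site 23 (A↔C, transversion), site 27 (C↔T, transition).
Of the 8 differences, 3 transitions and 5 transversions, so the answer is 3.

3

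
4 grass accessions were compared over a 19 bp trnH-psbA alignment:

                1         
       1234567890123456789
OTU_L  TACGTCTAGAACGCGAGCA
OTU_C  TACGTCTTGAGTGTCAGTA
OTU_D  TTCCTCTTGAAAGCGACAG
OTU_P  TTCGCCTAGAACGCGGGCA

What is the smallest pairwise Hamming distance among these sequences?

3

Pairwise Hamming distances:
  OTU_L vs OTU_C: 6
  OTU_L vs OTU_D: 7
  OTU_L vs OTU_P: 3
  OTU_C vs OTU_D: 9
  OTU_C vs OTU_P: 9
  OTU_D vs OTU_P: 8
The smallest is 3, between OTU_L and OTU_P.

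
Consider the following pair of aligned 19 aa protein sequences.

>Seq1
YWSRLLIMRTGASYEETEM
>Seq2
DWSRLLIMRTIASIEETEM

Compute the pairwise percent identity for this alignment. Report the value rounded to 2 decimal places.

Differing sites — 1:Y/D; 11:G/I; 14:Y/I.
16 of the 19 sites match, so the percent identity is 16/19 × 100 = 84.21%.

84.21%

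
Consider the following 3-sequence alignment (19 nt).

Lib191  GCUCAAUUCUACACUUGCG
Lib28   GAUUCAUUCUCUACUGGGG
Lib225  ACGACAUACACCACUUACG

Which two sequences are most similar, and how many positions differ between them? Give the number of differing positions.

Pairwise Hamming distances:
  Lib191 vs Lib28: 7
  Lib191 vs Lib225: 8
  Lib28 vs Lib225: 10
The smallest is 7, between Lib191 and Lib28.

7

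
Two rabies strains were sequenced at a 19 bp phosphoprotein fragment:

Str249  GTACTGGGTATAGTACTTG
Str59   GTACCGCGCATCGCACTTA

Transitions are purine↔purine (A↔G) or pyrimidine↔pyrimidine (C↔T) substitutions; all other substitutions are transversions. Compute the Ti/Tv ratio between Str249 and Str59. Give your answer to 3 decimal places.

2.000

The sequences differ at positions 5 (T/C, transition), 7 (G/C, transversion), 9 (T/C, transition), 12 (A/C, transversion), 14 (T/C, transition), 19 (G/A, transition).
Of the 6 differences, 4 transitions and 2 transversions, so Ti/Tv = 4/2 = 2.000.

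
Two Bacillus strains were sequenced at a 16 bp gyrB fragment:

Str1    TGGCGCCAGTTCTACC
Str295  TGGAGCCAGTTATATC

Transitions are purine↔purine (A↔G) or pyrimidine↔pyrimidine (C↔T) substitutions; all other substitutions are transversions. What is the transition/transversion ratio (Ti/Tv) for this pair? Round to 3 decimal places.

0.500

Differing sites — 4:C/A (Tv); 12:C/A (Tv); 15:C/T (Ti).
Of the 3 differences, 1 transition and 2 transversions, so Ti/Tv = 1/2 = 0.500.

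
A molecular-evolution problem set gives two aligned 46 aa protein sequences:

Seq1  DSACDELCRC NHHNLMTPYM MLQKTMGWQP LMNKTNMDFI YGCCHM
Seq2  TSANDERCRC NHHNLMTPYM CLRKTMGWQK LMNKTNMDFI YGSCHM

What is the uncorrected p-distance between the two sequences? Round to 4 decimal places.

Differing sites — 1:D/T; 4:C/N; 7:L/R; 21:M/C; 23:Q/R; 30:P/K; 43:C/S.
There are 7 differences over 46 sites, so p = 7/46 = 0.1522.

0.1522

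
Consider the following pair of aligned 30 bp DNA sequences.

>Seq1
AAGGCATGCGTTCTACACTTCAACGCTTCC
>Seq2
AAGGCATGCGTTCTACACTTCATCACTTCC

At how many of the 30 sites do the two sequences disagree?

Mismatches occur at site 23 (A→T), site 25 (G→A).
That gives 2 mismatches out of 30 aligned sites, so the Hamming distance is 2.

2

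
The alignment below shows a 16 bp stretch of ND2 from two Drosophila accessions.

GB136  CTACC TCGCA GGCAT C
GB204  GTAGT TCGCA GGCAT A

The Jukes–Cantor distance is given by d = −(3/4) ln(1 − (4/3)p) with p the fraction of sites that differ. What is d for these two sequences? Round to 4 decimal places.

0.3041

Mismatches occur at site 1 (C→G), site 4 (C→G), site 5 (C→T), site 16 (C→A).
p = 4/16 = 0.250000.
d = −0.75 · ln(1 − (4/3)·0.250000) = −0.75 · ln(0.666667) = −0.75 · (-0.405465) = 0.3041.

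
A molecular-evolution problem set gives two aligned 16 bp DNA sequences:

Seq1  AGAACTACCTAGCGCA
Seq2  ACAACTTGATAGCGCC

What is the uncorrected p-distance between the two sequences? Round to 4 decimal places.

0.3125

The sequences differ at positions 2 (G/C), 7 (A/T), 8 (C/G), 9 (C/A), 16 (A/C).
There are 5 differences over 16 sites, so p = 5/16 = 0.3125.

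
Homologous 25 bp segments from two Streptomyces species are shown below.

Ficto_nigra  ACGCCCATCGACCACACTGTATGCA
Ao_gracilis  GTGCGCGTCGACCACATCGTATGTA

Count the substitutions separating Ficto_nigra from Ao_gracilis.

Differing sites — 1:A/G; 2:C/T; 5:C/G; 7:A/G; 17:C/T; 18:T/C; 24:C/T.
That gives 7 mismatches out of 25 aligned sites, so the Hamming distance is 7.

7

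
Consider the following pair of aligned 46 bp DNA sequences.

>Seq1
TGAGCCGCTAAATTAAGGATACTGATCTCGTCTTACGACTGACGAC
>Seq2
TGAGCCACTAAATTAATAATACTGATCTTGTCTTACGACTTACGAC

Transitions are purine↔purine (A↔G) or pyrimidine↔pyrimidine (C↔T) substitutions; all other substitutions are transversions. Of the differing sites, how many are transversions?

Mismatches occur at site 7 (G↔A, transition), site 17 (G↔T, transversion), site 18 (G↔A, transition), site 29 (C↔T, transition), site 41 (G↔T, transversion).
Of the 5 differences, 3 transitions and 2 transversions, so the answer is 2.

2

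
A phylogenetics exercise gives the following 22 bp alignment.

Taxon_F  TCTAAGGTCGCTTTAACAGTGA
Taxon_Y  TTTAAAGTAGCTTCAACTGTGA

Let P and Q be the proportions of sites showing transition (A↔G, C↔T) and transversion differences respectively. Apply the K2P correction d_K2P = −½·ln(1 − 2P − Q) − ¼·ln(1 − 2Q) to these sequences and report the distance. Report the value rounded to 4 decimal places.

The sequences differ at positions 2 (C/T, transition), 6 (G/A, transition), 9 (C/A, transversion), 14 (T/C, transition), 18 (A/T, transversion).
Of the 5 differences, 3 transitions and 2 transversions over 22 sites: P = 3/22 = 0.136364, Q = 2/22 = 0.090909.
d = −0.5·ln(0.636363) − 0.25·ln(0.818182) = −0.5·(-0.451986) − 0.25·(-0.200670) = 0.2762.

0.2762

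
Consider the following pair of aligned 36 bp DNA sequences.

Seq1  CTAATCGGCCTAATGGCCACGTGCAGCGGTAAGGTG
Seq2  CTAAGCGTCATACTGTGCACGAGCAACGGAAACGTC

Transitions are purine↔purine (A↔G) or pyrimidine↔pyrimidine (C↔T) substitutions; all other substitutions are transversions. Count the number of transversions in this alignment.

10

Differing sites — 5:T/G (Tv); 8:G/T (Tv); 10:C/A (Tv); 13:A/C (Tv); 16:G/T (Tv); 17:C/G (Tv); 22:T/A (Tv); 26:G/A (Ti); 30:T/A (Tv); 33:G/C (Tv); 36:G/C (Tv).
Of the 11 differences, 1 transition and 10 transversions, so the answer is 10.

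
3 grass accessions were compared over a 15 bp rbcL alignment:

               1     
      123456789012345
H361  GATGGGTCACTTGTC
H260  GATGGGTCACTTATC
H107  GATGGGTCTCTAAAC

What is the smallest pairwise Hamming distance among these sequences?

1

Pairwise Hamming distances:
  H361 vs H260: 1
  H361 vs H107: 4
  H260 vs H107: 3
The smallest is 1, between H361 and H260.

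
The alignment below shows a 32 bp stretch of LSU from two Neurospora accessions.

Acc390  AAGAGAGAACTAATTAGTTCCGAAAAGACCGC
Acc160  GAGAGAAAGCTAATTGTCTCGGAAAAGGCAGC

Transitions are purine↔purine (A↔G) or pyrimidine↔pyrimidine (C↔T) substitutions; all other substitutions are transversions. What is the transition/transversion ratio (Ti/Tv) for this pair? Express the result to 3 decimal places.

2.000

Differing sites — 1:A/G (Ti); 7:G/A (Ti); 9:A/G (Ti); 16:A/G (Ti); 17:G/T (Tv); 18:T/C (Ti); 21:C/G (Tv); 28:A/G (Ti); 30:C/A (Tv).
Of the 9 differences, 6 transitions and 3 transversions, so Ti/Tv = 6/3 = 2.000.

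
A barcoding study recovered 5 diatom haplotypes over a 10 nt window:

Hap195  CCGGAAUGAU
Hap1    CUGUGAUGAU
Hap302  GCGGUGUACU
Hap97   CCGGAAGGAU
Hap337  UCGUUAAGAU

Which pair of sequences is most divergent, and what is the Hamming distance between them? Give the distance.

Pairwise Hamming distances:
  Hap195 vs Hap1: 3
  Hap195 vs Hap302: 5
  Hap195 vs Hap97: 1
  Hap195 vs Hap337: 4
  Hap1 vs Hap302: 7
  Hap1 vs Hap97: 4
  Hap1 vs Hap337: 4
  Hap302 vs Hap97: 6
  Hap302 vs Hap337: 6
  Hap97 vs Hap337: 4
The largest is 7, between Hap1 and Hap302.

7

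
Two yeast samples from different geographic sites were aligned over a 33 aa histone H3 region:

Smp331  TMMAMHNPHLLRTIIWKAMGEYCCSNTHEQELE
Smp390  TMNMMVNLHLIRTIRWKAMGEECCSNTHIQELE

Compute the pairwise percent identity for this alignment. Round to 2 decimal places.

75.76%

Mismatches occur at site 3 (M→N), site 4 (A→M), site 6 (H→V), site 8 (P→L), site 11 (L→I), site 15 (I→R), site 22 (Y→E), site 29 (E→I).
25 of the 33 sites match, so the percent identity is 25/33 × 100 = 75.76%.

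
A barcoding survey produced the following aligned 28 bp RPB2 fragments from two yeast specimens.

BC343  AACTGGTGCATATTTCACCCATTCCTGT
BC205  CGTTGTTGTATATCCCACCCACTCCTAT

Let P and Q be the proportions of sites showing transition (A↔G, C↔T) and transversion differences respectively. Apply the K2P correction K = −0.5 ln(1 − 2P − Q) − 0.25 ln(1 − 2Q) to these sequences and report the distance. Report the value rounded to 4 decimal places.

0.4622

Mismatches occur at site 1 (A↔C, transversion), site 2 (A↔G, transition), site 3 (C↔T, transition), site 6 (G↔T, transversion), site 9 (C↔T, transition), site 14 (T↔C, transition), site 15 (T↔C, transition), site 22 (T↔C, transition), site 27 (G↔A, transition).
Of the 9 differences, 7 transitions and 2 transversions over 28 sites: P = 7/28 = 0.250000, Q = 2/28 = 0.071429.
d = −0.5·ln(0.428571) − 0.25·ln(0.857142) = −0.5·(-0.847299) − 0.25·(-0.154152) = 0.4622.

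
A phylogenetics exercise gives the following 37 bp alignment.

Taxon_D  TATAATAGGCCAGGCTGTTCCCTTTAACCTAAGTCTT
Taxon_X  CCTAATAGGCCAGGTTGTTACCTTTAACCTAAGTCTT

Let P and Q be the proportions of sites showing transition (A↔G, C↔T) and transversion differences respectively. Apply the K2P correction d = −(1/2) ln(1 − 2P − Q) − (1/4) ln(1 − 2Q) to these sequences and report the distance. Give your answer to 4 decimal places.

Mismatches occur at site 1 (T/C, transition), site 2 (A/C, transversion), site 15 (C/T, transition), site 20 (C/A, transversion).
Of the 4 differences, 2 transitions and 2 transversions over 37 sites: P = 2/37 = 0.054054, Q = 2/37 = 0.054054.
d = −0.5·ln(0.837838) − 0.25·ln(0.891892) = −0.5·(-0.176931) − 0.25·(-0.114410) = 0.1171.

0.1171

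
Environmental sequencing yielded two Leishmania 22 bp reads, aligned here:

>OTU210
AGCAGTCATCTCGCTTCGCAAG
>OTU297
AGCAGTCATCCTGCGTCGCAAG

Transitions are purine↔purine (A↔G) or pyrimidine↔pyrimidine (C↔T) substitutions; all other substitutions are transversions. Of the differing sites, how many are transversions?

1

The sequences differ at positions 11 (T/C, transition), 12 (C/T, transition), 15 (T/G, transversion).
Of the 3 differences, 2 transitions and 1 transversion, so the answer is 1.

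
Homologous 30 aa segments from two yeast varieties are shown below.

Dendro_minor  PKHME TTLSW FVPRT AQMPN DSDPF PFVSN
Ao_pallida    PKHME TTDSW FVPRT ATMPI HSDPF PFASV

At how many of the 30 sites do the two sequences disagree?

Mismatches occur at site 8 (L/D), site 17 (Q/T), site 20 (N/I), site 21 (D/H), site 28 (V/A), site 30 (N/V).
That gives 6 mismatches out of 30 aligned sites, so the Hamming distance is 6.

6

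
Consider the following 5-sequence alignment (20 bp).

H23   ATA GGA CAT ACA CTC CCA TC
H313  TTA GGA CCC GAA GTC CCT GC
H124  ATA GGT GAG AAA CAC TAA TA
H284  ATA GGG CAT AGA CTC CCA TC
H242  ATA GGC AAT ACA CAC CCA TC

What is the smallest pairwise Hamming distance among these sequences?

Pairwise Hamming distances:
  H23 vs H313: 8
  H23 vs H124: 8
  H23 vs H284: 2
  H23 vs H242: 3
  H313 vs H124: 13
  H313 vs H284: 9
  H313 vs H242: 11
  H124 vs H284: 8
  H124 vs H242: 7
  H284 vs H242: 4
The smallest is 2, between H23 and H284.

2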